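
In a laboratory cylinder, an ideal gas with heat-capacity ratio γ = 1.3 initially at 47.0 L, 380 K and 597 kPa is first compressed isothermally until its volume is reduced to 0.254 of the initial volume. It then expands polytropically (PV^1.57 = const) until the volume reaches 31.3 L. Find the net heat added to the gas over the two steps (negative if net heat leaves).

-57200 J

n = P₁V₁/(RT₁) = 597×47.0/(8.314×380) = 8.88 mol.
Step 1 — Isothermal: T stays 380 K; PV = const ⇒ V₂ = 11.9 L, P₂ = 2350 kPa.
ΔU = 0 (ideal gas, T constant).
W = nRT ln(V₂/V₁) = 8.88×8.314×380×ln(0.254) = -38500 J.
Q = ΔU + W = -38500 J.
State after step 1: P = 2350 kPa, V = 11.9 L, T = 380 K.
Step 2 — Polytropic n=1.57: T₂ = T₁(V₁/V₂)^(n−1) = 380×(0.381)^0.57 = 219 K; P₂ = P₁(V₁/V₂)^n = 518 kPa.
W = (P₁V₁−P₂V₂)/(n−1) = (2350×11.9−518×31.3)/0.57 = 20800 J.
ΔU = nCvΔT = 8.88×27.7×(219−380) = -39500 J.
Q = ΔU + W = -18700 J.
Net over both steps: W = -17600 J, Q = -57200 J, ΔU = -39500 J.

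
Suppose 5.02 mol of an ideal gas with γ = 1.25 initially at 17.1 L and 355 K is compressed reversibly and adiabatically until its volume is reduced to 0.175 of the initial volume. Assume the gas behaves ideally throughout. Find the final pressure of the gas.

P₁ = nRT₁/V₁ = 5.02×8.314×355/17.1 = 866 kPa.
Adiabatic: TV^(γ−1) = const ⇒ T₂ = 355×(5.71)^0.250 = 549 K; PV^γ = const ⇒ P₂ = 7660 kPa.

7660 kPa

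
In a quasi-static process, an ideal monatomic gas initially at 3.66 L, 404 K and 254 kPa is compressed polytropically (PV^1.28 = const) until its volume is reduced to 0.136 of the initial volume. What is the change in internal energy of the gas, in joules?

1040 J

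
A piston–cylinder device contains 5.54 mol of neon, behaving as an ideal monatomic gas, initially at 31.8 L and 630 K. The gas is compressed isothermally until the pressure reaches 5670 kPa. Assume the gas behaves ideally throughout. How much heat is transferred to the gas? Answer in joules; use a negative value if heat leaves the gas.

-53000 J

P₁ = nRT₁/V₁ = 5.54×8.314×630/31.8 = 913 kPa.
Isothermal: T stays 630 K; PV = const ⇒ V₂ = 5.12 L, P₂ = 5670 kPa.
ΔU = 0 (ideal gas, T constant).
W = nRT ln(V₂/V₁) = 5.54×8.314×630×ln(0.161) = -53000 J.
Q = ΔU + W = -53000 J.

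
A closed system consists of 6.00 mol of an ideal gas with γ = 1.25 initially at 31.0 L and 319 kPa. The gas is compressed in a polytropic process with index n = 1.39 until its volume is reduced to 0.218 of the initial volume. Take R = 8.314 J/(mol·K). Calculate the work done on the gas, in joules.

20600 J

T₁ = P₁V₁/(nR) = 319×31.0/(6.00×8.314) = 198 K.
Polytropic n=1.39: T₂ = T₁(V₁/V₂)^(n−1) = 198×(4.59)^0.39 = 359 K; P₂ = P₁(V₁/V₂)^n = 2650 kPa.
W = (P₁V₁−P₂V₂)/(n−1) = (319×31.0−2650×6.76)/0.39 = -20600 J.
Work done on the gas = −W_by = 20600 J.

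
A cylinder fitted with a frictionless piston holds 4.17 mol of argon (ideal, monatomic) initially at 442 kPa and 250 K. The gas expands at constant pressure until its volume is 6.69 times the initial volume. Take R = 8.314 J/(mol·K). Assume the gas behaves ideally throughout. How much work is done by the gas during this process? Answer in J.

V₁ = nRT₁/P₁ = 4.17×8.314×250/442 = 19.6 L.
Isobaric: P stays 442 kPa; V/T = const ⇒ T₂ = 1670 K, V₂ = 131 L.
W = PΔV = 442×(131−19.6) kPa·L = 49300 J.

49300 J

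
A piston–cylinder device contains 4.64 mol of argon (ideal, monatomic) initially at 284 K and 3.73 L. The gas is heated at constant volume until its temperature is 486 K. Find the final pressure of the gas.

P₁ = nRT₁/V₁ = 4.64×8.314×284/3.73 = 2940 kPa.
Isochoric: V stays 3.73 L; P/T = const ⇒ T₂ = 486 K, P₂ = 5030 kPa.

5030 kPa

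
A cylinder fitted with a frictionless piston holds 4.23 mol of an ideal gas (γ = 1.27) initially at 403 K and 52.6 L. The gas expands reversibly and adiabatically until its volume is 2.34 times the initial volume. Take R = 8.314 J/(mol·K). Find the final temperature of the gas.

320 K

P₁ = nRT₁/V₁ = 4.23×8.314×403/52.6 = 269 kPa.
Adiabatic: TV^(γ−1) = const ⇒ T₂ = 403×(0.427)^0.270 = 320 K; PV^γ = const ⇒ P₂ = 91.5 kPa.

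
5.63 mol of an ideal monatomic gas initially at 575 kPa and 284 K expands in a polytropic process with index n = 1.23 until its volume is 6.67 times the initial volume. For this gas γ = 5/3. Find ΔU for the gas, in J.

V₁ = nRT₁/P₁ = 5.63×8.314×284/575 = 23.1 L.
Polytropic n=1.23: T₂ = T₁(V₁/V₂)^(n−1) = 284×(0.150)^0.23 = 184 K; P₂ = P₁(V₁/V₂)^n = 55.7 kPa.
For an ideal gas ΔU = nCvΔT with Cv = (3/2)R = 12.5 J/(mol·K).
ΔU = 5.63×12.5×(184−284) = -7050 J.

-7050 J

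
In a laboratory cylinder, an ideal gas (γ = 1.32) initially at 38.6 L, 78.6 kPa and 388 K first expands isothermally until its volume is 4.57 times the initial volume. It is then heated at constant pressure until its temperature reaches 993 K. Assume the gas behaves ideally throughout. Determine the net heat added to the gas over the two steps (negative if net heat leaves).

24100 J

n = P₁V₁/(RT₁) = 78.6×38.6/(8.314×388) = 0.941 mol.
Step 1 — Isothermal: T stays 388 K; PV = const ⇒ V₂ = 176 L, P₂ = 17.2 kPa.
ΔU = 0 (ideal gas, T constant).
W = nRT ln(V₂/V₁) = 0.941×8.314×388×ln(4.57) = 4610 J.
Q = ΔU + W = 4610 J.
State after step 1: P = 17.2 kPa, V = 176 L, T = 388 K.
Step 2 — Isobaric: P stays 17.2 kPa; V/T = const ⇒ T₂ = 993 K, V₂ = 451 L.
W = PΔV = 17.2×(451−176) kPa·L = 4730 J.
ΔU = nCvΔT = 0.941×26.0×(993−388) = 14800 J.
Q = ΔU + W = nCpΔT = 19500 J.
Net over both steps: W = 9340 J, Q = 24100 J, ΔU = 14800 J.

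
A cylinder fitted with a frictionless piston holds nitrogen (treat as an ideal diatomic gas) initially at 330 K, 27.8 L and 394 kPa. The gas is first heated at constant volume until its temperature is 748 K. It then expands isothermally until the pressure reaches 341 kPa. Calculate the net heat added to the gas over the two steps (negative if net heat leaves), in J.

58600 J

n = P₁V₁/(RT₁) = 394×27.8/(8.314×330) = 3.99 mol.
Step 1 — Isochoric: V stays 27.8 L; P/T = const ⇒ T₂ = 748 K, P₂ = 893 kPa.
W = 0 (no volume change).
ΔU = nCvΔT = 3.99×20.8×(748−330) = 34700 J.
Q = ΔU = 34700 J.
State after step 1: P = 893 kPa, V = 27.8 L, T = 748 K.
Step 2 — Isothermal: T stays 748 K; PV = const ⇒ V₂ = 72.8 L, P₂ = 341 kPa.
ΔU = 0 (ideal gas, T constant).
W = nRT ln(V₂/V₁) = 3.99×8.314×748×ln(2.62) = 23900 J.
Q = ΔU + W = 23900 J.
Net over both steps: W = 23900 J, Q = 58600 J, ΔU = 34700 J.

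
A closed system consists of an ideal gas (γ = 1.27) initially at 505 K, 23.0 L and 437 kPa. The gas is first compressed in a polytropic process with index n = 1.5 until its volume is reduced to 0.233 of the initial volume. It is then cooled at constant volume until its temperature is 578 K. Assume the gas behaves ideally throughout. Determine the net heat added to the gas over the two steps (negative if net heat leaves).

-16200 J

n = P₁V₁/(RT₁) = 437×23.0/(8.314×505) = 2.39 mol.
Step 1 — Polytropic n=1.5: T₂ = T₁(V₁/V₂)^(n−1) = 505×(4.29)^0.50 = 1050 K; P₂ = P₁(V₁/V₂)^n = 3890 kPa.
W = (P₁V₁−P₂V₂)/(n−1) = (437×23.0−3890×5.36)/0.50 = -21500 J.
ΔU = nCvΔT = 2.39×30.8×(1050−505) = 39900 J.
Q = ΔU + W = 18400 J.
State after step 1: P = 3890 kPa, V = 5.36 L, T = 1050 K.
Step 2 — Isochoric: V stays 5.36 L; P/T = const ⇒ T₂ = 578 K, P₂ = 2150 kPa.
W = 0 (no volume change).
ΔU = nCvΔT = 2.39×30.8×(578−1050) = -34500 J.
Q = ΔU = -34500 J.
Net over both steps: W = -21500 J, Q = -16200 J, ΔU = 5380 J.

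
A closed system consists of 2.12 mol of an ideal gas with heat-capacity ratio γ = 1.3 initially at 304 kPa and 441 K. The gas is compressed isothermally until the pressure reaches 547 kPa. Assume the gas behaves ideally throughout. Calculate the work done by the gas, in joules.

-4570 J

V₁ = nRT₁/P₁ = 2.12×8.314×441/304 = 25.6 L.
Isothermal: T stays 441 K; PV = const ⇒ V₂ = 14.2 L, P₂ = 547 kPa.
W = nRT ln(V₂/V₁) = 2.12×8.314×441×ln(0.556) = -4570 J.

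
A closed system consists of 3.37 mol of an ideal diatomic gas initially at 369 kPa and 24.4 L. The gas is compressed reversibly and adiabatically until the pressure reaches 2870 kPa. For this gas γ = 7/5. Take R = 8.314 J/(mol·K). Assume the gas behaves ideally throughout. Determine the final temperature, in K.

577 K

T₁ = P₁V₁/(nR) = 369×24.4/(3.37×8.314) = 321 K.
Adiabatic: T₂/T₁ = (P₂/P₁)^((γ−1)/γ) ⇒ T₂ = 321×(7.78)^0.286 = 577 K; V₂ = 5.64 L.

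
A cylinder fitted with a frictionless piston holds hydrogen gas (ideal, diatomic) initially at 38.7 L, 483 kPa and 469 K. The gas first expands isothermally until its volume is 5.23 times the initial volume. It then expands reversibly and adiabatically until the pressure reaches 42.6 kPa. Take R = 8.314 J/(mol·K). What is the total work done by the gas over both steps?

40200 J

n = P₁V₁/(RT₁) = 483×38.7/(8.314×469) = 4.79 mol.
Step 1 — Isothermal: T stays 469 K; PV = const ⇒ V₂ = 202 L, P₂ = 92.4 kPa.
ΔU = 0 (ideal gas, T constant).
W = nRT ln(V₂/V₁) = 4.79×8.314×469×ln(5.23) = 30900 J.
Q = ΔU + W = 30900 J.
State after step 1: P = 92.4 kPa, V = 202 L, T = 469 K.
Step 2 — Adiabatic: T₂/T₁ = (P₂/P₁)^((γ−1)/γ) ⇒ T₂ = 469×(0.461)^0.286 = 376 K; V₂ = 352 L.
ΔU = nCvΔT = 4.79×20.8×(376−469) = -9270 J.
Q = 0 for an adiabatic process, so W = −ΔU = 9270 J.
Net over both steps: W = 40200 J, Q = 30900 J, ΔU = -9270 J.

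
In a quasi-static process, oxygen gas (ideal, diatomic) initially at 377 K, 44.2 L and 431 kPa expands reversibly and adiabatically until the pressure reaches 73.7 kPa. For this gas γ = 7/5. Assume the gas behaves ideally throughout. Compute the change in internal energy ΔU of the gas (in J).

n = P₁V₁/(RT₁) = 431×44.2/(8.314×377) = 6.08 mol.
Adiabatic: T₂/T₁ = (P₂/P₁)^((γ−1)/γ) ⇒ T₂ = 377×(0.171)^0.286 = 228 K; V₂ = 156 L.
For an ideal gas ΔU = nCvΔT with Cv = (5/2)R = 20.8 J/(mol·K).
ΔU = 6.08×20.8×(228−377) = -18900 J.

-18900 J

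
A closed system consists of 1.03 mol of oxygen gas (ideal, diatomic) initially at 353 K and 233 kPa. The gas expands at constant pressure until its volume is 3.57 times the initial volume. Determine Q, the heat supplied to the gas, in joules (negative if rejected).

27200 J

V₁ = nRT₁/P₁ = 1.03×8.314×353/233 = 13.0 L.
Isobaric: P stays 233 kPa; V/T = const ⇒ T₂ = 1260 K, V₂ = 46.3 L.
W = PΔV = 233×(46.3−13.0) kPa·L = 7770 J.
ΔU = nCvΔT = 1.03×20.8×(1260−353) = 19400 J.
Q = ΔU + W = nCpΔT = 27200 J.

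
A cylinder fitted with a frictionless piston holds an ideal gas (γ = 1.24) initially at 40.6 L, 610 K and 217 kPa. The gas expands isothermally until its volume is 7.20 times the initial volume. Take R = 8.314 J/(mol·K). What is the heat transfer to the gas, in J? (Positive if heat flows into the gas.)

17400 J

n = P₁V₁/(RT₁) = 217×40.6/(8.314×610) = 1.74 mol.
Isothermal: T stays 610 K; PV = const ⇒ V₂ = 292 L, P₂ = 30.1 kPa.
ΔU = 0 (ideal gas, T constant).
W = nRT ln(V₂/V₁) = 1.74×8.314×610×ln(7.20) = 17400 J.
Q = ΔU + W = 17400 J.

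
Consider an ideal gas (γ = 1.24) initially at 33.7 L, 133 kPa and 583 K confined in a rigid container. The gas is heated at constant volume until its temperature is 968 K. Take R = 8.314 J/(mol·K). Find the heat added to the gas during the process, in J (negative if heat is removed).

n = P₁V₁/(RT₁) = 133×33.7/(8.314×583) = 0.925 mol.
Isochoric: V stays 33.7 L; P/T = const ⇒ T₂ = 968 K, P₂ = 221 kPa.
W = 0 (no volume change).
ΔU = nCvΔT = 0.925×34.6×(968−583) = 12300 J.
Q = ΔU = 12300 J.

12300 J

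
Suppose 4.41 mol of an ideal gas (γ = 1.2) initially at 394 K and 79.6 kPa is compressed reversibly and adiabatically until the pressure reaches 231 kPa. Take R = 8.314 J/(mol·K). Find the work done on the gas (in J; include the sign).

V₁ = nRT₁/P₁ = 4.41×8.314×394/79.6 = 181 L.
Adiabatic: T₂/T₁ = (P₂/P₁)^((γ−1)/γ) ⇒ T₂ = 394×(2.90)^0.167 = 471 K; V₂ = 74.7 L.
ΔU = nCvΔT = 4.41×41.6×(471−394) = 14000 J.
Q = 0 for an adiabatic process, so W = −ΔU = -14000 J.
Work done on the gas = −W_by = 14000 J.

14000 J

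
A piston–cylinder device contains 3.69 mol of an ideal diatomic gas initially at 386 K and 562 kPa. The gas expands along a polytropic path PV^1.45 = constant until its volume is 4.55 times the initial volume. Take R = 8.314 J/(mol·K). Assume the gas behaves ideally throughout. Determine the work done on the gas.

V₁ = nRT₁/P₁ = 3.69×8.314×386/562 = 21.1 L.
Polytropic n=1.45: T₂ = T₁(V₁/V₂)^(n−1) = 386×(0.220)^0.45 = 195 K; P₂ = P₁(V₁/V₂)^n = 62.5 kPa.
W = (P₁V₁−P₂V₂)/(n−1) = (562×21.1−62.5×95.9)/0.45 = 13000 J.
Work done on the gas = −W_by = -13000 J.

-13000 J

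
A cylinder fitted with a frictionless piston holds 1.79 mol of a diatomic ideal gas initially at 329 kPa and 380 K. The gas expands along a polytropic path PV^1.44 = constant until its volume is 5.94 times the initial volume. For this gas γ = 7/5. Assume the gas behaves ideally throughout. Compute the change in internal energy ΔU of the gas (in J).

V₁ = nRT₁/P₁ = 1.79×8.314×380/329 = 17.2 L.
Polytropic n=1.44: T₂ = T₁(V₁/V₂)^(n−1) = 380×(0.168)^0.44 = 174 K; P₂ = P₁(V₁/V₂)^n = 25.3 kPa.
For an ideal gas ΔU = nCvΔT with Cv = (5/2)R = 20.8 J/(mol·K).
ΔU = 1.79×20.8×(174−380) = -7680 J.

-7680 J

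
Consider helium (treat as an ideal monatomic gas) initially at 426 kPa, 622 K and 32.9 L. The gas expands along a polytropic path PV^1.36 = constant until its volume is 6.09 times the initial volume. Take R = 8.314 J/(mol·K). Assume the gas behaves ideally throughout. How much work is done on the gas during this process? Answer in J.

-18600 J

n = P₁V₁/(RT₁) = 426×32.9/(8.314×622) = 2.71 mol.
Polytropic n=1.36: T₂ = T₁(V₁/V₂)^(n−1) = 622×(0.164)^0.36 = 325 K; P₂ = P₁(V₁/V₂)^n = 36.5 kPa.
W = (P₁V₁−P₂V₂)/(n−1) = (426×32.9−36.5×200)/0.36 = 18600 J.
Work done on the gas = −W_by = -18600 J.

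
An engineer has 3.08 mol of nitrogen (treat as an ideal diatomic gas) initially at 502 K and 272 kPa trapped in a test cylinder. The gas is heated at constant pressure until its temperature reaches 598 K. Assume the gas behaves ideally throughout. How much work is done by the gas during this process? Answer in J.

V₁ = nRT₁/P₁ = 3.08×8.314×502/272 = 47.3 L.
Isobaric: P stays 272 kPa; V/T = const ⇒ T₂ = 598 K, V₂ = 56.3 L.
W = PΔV = 272×(56.3−47.3) kPa·L = 2460 J.

2460 J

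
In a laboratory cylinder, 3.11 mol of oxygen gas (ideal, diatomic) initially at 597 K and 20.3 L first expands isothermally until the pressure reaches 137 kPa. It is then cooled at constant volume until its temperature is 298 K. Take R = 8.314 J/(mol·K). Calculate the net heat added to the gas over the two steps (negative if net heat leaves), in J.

P₁ = nRT₁/V₁ = 3.11×8.314×597/20.3 = 760 kPa.
Step 1 — Isothermal: T stays 597 K; PV = const ⇒ V₂ = 113 L, P₂ = 137 kPa.
ΔU = 0 (ideal gas, T constant).
W = nRT ln(V₂/V₁) = 3.11×8.314×597×ln(5.55) = 26500 J.
Q = ΔU + W = 26500 J.
State after step 1: P = 137 kPa, V = 113 L, T = 597 K.
Step 2 — Isochoric: V stays 113 L; P/T = const ⇒ T₂ = 298 K, P₂ = 68.4 kPa.
W = 0 (no volume change).
ΔU = nCvΔT = 3.11×20.8×(298−597) = -19300 J.
Q = ΔU = -19300 J.
Net over both steps: W = 26500 J, Q = 7130 J, ΔU = -19300 J.

7130 J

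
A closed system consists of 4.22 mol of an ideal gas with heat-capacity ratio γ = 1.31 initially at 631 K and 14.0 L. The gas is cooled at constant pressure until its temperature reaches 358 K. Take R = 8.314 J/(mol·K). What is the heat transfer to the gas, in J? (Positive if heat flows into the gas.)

-40500 J

P₁ = nRT₁/V₁ = 4.22×8.314×631/14.0 = 1580 kPa.
Isobaric: P stays 1580 kPa; V/T = const ⇒ T₂ = 358 K, V₂ = 7.94 L.
W = PΔV = 1580×(7.94−14.0) kPa·L = -9580 J.
ΔU = nCvΔT = 4.22×26.8×(358−631) = -30900 J.
Q = ΔU + W = nCpΔT = -40500 J.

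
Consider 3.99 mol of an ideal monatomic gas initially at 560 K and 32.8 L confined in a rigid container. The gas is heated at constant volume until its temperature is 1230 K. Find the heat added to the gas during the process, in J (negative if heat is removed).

33300 J

P₁ = nRT₁/V₁ = 3.99×8.314×560/32.8 = 566 kPa.
Isochoric: V stays 32.8 L; P/T = const ⇒ T₂ = 1230 K, P₂ = 1240 kPa.
W = 0 (no volume change).
ΔU = nCvΔT = 3.99×12.5×(1230−560) = 33300 J.
Q = ΔU = 33300 J.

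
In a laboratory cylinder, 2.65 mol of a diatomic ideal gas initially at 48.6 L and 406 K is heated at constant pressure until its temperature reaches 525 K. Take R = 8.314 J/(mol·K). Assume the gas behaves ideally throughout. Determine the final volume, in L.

62.8 L

P₁ = nRT₁/V₁ = 2.65×8.314×406/48.6 = 184 kPa.
Isobaric: P stays 184 kPa; V/T = const ⇒ T₂ = 525 K, V₂ = 62.8 L.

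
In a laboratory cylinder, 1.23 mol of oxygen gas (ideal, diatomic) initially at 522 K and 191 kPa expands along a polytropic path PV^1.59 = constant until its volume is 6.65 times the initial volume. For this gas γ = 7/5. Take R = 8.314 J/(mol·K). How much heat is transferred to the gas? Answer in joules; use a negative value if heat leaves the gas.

-2890 J

V₁ = nRT₁/P₁ = 1.23×8.314×522/191 = 27.9 L.
Polytropic n=1.59: T₂ = T₁(V₁/V₂)^(n−1) = 522×(0.150)^0.59 = 171 K; P₂ = P₁(V₁/V₂)^n = 9.39 kPa.
W = (P₁V₁−P₂V₂)/(n−1) = (191×27.9−9.39×186)/0.59 = 6090 J.
ΔU = nCvΔT = 1.23×20.8×(171−522) = -8980 J.
Q = ΔU + W = -2890 J.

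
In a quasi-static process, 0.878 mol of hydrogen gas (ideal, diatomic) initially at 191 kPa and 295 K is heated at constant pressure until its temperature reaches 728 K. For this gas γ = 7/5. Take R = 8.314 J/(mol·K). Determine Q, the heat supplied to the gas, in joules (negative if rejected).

11100 J

V₁ = nRT₁/P₁ = 0.878×8.314×295/191 = 11.3 L.
Isobaric: P stays 191 kPa; V/T = const ⇒ T₂ = 728 K, V₂ = 27.8 L.
W = PΔV = 191×(27.8−11.3) kPa·L = 3160 J.
ΔU = nCvΔT = 0.878×20.8×(728−295) = 7900 J.
Q = ΔU + W = nCpΔT = 11100 J.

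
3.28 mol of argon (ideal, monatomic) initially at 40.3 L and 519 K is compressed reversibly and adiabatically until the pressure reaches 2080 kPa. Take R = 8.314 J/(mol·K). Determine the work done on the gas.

P₁ = nRT₁/V₁ = 3.28×8.314×519/40.3 = 351 kPa.
Adiabatic: T₂/T₁ = (P₂/P₁)^((γ−1)/γ) ⇒ T₂ = 519×(5.92)^0.400 = 1060 K; V₂ = 13.9 L.
ΔU = nCvΔT = 3.28×12.5×(1060−519) = 22000 J.
Q = 0 for an adiabatic process, so W = −ΔU = -22000 J.
Work done on the gas = −W_by = 22000 J.

22000 J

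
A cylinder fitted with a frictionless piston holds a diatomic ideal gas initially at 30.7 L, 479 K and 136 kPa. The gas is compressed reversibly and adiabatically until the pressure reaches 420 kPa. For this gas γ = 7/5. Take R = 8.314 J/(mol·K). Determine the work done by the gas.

-3970 J

n = P₁V₁/(RT₁) = 136×30.7/(8.314×479) = 1.05 mol.
Adiabatic: T₂/T₁ = (P₂/P₁)^((γ−1)/γ) ⇒ T₂ = 479×(3.09)^0.286 = 661 K; V₂ = 13.7 L.
ΔU = nCvΔT = 1.05×20.8×(661−479) = 3970 J.
Q = 0 for an adiabatic process, so W = −ΔU = -3970 J.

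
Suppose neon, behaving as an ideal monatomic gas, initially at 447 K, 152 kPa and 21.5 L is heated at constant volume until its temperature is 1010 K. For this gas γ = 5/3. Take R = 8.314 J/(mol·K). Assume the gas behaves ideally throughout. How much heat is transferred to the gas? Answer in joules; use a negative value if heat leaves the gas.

6170 J

n = P₁V₁/(RT₁) = 152×21.5/(8.314×447) = 0.879 mol.
Isochoric: V stays 21.5 L; P/T = const ⇒ T₂ = 1010 K, P₂ = 343 kPa.
W = 0 (no volume change).
ΔU = nCvΔT = 0.879×12.5×(1010−447) = 6170 J.
Q = ΔU = 6170 J.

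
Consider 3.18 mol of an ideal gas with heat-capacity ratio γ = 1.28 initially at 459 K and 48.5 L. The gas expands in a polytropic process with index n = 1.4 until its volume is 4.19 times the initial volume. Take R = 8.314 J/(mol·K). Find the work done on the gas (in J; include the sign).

P₁ = nRT₁/V₁ = 3.18×8.314×459/48.5 = 250 kPa.
Polytropic n=1.4: T₂ = T₁(V₁/V₂)^(n−1) = 459×(0.239)^0.40 = 259 K; P₂ = P₁(V₁/V₂)^n = 33.7 kPa.
W = (P₁V₁−P₂V₂)/(n−1) = (250×48.5−33.7×203)/0.40 = 13200 J.
Work done on the gas = −W_by = -13200 J.

-13200 J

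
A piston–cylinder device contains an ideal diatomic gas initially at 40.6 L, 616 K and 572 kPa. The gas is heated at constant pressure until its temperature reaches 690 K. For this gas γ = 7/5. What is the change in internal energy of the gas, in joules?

n = P₁V₁/(RT₁) = 572×40.6/(8.314×616) = 4.53 mol.
Isobaric: P stays 572 kPa; V/T = const ⇒ T₂ = 690 K, V₂ = 45.5 L.
For an ideal gas ΔU = nCvΔT with Cv = (5/2)R = 20.8 J/(mol·K).
ΔU = 4.53×20.8×(690−616) = 6970 J.

6970 J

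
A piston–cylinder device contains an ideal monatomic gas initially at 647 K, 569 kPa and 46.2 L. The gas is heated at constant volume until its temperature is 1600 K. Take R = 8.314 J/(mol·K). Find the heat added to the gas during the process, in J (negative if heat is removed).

58100 J

n = P₁V₁/(RT₁) = 569×46.2/(8.314×647) = 4.89 mol.
Isochoric: V stays 46.2 L; P/T = const ⇒ T₂ = 1600 K, P₂ = 1410 kPa.
W = 0 (no volume change).
ΔU = nCvΔT = 4.89×12.5×(1600−647) = 58100 J.
Q = ΔU = 58100 J.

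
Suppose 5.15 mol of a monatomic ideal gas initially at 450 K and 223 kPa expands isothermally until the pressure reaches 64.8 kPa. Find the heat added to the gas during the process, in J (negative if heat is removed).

V₁ = nRT₁/P₁ = 5.15×8.314×450/223 = 86.4 L.
Isothermal: T stays 450 K; PV = const ⇒ V₂ = 297 L, P₂ = 64.8 kPa.
ΔU = 0 (ideal gas, T constant).
W = nRT ln(V₂/V₁) = 5.15×8.314×450×ln(3.44) = 23800 J.
Q = ΔU + W = 23800 J.

23800 J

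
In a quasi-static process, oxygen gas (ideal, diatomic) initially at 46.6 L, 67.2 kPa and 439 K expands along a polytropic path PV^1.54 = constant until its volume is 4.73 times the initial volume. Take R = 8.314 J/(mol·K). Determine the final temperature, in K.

190 K

Polytropic n=1.54: T₂ = T₁(V₁/V₂)^(n−1) = 439×(0.211)^0.54 = 190 K; P₂ = P₁(V₁/V₂)^n = 6.14 kPa.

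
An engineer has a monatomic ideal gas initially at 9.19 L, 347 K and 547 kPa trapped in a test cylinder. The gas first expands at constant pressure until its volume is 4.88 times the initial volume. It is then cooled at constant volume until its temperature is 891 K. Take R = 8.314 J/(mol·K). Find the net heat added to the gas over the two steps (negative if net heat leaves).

n = P₁V₁/(RT₁) = 547×9.19/(8.314×347) = 1.74 mol.
Step 1 — Isobaric: P stays 547 kPa; V/T = const ⇒ T₂ = 1690 K, V₂ = 44.8 L.
W = PΔV = 547×(44.8−9.19) kPa·L = 19500 J.
ΔU = nCvΔT = 1.74×12.5×(1690−347) = 29300 J.
Q = ΔU + W = nCpΔT = 48800 J.
State after step 1: P = 547 kPa, V = 44.8 L, T = 1690 K.
Step 2 — Isochoric: V stays 44.8 L; P/T = const ⇒ T₂ = 891 K, P₂ = 288 kPa.
W = 0 (no volume change).
ΔU = nCvΔT = 1.74×12.5×(891−1690) = -17400 J.
Q = ΔU = -17400 J.
Net over both steps: W = 19500 J, Q = 31300 J, ΔU = 11800 J.

31300 J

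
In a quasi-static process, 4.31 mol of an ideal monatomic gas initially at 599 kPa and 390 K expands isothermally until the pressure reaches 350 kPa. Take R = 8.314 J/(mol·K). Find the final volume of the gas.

39.9 L

V₁ = nRT₁/P₁ = 4.31×8.314×390/599 = 23.3 L.
Isothermal: T stays 390 K; PV = const ⇒ V₂ = 39.9 L, P₂ = 350 kPa.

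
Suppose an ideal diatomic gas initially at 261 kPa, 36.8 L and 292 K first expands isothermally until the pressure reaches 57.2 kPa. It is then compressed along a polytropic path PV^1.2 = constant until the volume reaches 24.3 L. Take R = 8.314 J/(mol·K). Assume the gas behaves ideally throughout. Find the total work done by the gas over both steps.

n = P₁V₁/(RT₁) = 261×36.8/(8.314×292) = 3.96 mol.
Step 1 — Isothermal: T stays 292 K; PV = const ⇒ V₂ = 168 L, P₂ = 57.2 kPa.
ΔU = 0 (ideal gas, T constant).
W = nRT ln(V₂/V₁) = 3.96×8.314×292×ln(4.56) = 14600 J.
Q = ΔU + W = 14600 J.
State after step 1: P = 57.2 kPa, V = 168 L, T = 292 K.
Step 2 — Polytropic n=1.2: T₂ = T₁(V₁/V₂)^(n−1) = 292×(6.91)^0.20 = 430 K; P₂ = P₁(V₁/V₂)^n = 582 kPa.
W = (P₁V₁−P₂V₂)/(n−1) = (57.2×168−582×24.3)/0.20 = -22700 J.
ΔU = nCvΔT = 3.96×20.8×(430−292) = 11300 J.
Q = ΔU + W = -11300 J.
Net over both steps: W = -8090 J, Q = 3250 J, ΔU = 11300 J.

-8090 J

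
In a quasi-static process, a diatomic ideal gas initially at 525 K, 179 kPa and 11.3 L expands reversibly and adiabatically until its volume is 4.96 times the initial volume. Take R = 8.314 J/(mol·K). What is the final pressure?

19.0 kPa

Adiabatic: TV^(γ−1) = const ⇒ T₂ = 525×(0.202)^0.400 = 277 K; PV^γ = const ⇒ P₂ = 19.0 kPa.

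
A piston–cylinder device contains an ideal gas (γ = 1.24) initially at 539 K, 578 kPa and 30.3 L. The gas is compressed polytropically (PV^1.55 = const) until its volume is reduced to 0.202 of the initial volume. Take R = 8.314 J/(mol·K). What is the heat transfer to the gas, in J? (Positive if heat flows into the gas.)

n = P₁V₁/(RT₁) = 578×30.3/(8.314×539) = 3.91 mol.
Polytropic n=1.55: T₂ = T₁(V₁/V₂)^(n−1) = 539×(4.95)^0.55 = 1300 K; P₂ = P₁(V₁/V₂)^n = 6900 kPa.
W = (P₁V₁−P₂V₂)/(n−1) = (578×30.3−6900×6.12)/0.55 = -44900 J.
ΔU = nCvΔT = 3.91×34.6×(1300−539) = 103000 J.
Q = ΔU + W = 58000 J.

58000 J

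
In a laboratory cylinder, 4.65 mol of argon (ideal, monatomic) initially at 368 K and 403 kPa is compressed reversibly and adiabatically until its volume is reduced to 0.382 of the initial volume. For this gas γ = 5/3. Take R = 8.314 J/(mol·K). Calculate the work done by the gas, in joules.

V₁ = nRT₁/P₁ = 4.65×8.314×368/403 = 35.3 L.
Adiabatic: TV^(γ−1) = const ⇒ T₂ = 368×(2.62)^0.667 = 699 K; PV^γ = const ⇒ P₂ = 2000 kPa.
ΔU = nCvΔT = 4.65×12.5×(699−368) = 19200 J.
Q = 0 for an adiabatic process, so W = −ΔU = -19200 J.

-19200 J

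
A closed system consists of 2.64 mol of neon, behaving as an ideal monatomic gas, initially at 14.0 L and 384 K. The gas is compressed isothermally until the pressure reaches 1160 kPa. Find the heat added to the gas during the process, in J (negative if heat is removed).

-5530 J

P₁ = nRT₁/V₁ = 2.64×8.314×384/14.0 = 602 kPa.
Isothermal: T stays 384 K; PV = const ⇒ V₂ = 7.27 L, P₂ = 1160 kPa.
ΔU = 0 (ideal gas, T constant).
W = nRT ln(V₂/V₁) = 2.64×8.314×384×ln(0.519) = -5530 J.
Q = ΔU + W = -5530 J.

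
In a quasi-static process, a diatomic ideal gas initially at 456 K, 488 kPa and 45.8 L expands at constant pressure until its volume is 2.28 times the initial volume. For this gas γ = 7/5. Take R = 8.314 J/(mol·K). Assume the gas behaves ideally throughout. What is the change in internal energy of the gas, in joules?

71500 J

n = P₁V₁/(RT₁) = 488×45.8/(8.314×456) = 5.90 mol.
Isobaric: P stays 488 kPa; V/T = const ⇒ T₂ = 1040 K, V₂ = 104 L.
For an ideal gas ΔU = nCvΔT with Cv = (5/2)R = 20.8 J/(mol·K).
ΔU = 5.90×20.8×(1040−456) = 71500 J.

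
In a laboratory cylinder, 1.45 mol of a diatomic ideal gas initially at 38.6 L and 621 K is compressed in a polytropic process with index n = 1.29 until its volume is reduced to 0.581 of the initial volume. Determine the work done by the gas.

P₁ = nRT₁/V₁ = 1.45×8.314×621/38.6 = 194 kPa.
Polytropic n=1.29: T₂ = T₁(V₁/V₂)^(n−1) = 621×(1.72)^0.29 = 727 K; P₂ = P₁(V₁/V₂)^n = 391 kPa.
W = (P₁V₁−P₂V₂)/(n−1) = (194×38.6−391×22.4)/0.29 = -4400 J.

-4400 J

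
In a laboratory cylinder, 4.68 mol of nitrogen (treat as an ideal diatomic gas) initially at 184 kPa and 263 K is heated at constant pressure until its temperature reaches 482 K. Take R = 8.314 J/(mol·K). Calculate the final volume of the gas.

V₁ = nRT₁/P₁ = 4.68×8.314×263/184 = 55.6 L.
Isobaric: P stays 184 kPa; V/T = const ⇒ T₂ = 482 K, V₂ = 102 L.

102 L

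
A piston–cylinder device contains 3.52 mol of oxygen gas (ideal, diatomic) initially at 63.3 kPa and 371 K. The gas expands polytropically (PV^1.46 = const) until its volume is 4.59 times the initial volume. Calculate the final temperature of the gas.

184 K

V₁ = nRT₁/P₁ = 3.52×8.314×371/63.3 = 172 L.
Polytropic n=1.46: T₂ = T₁(V₁/V₂)^(n−1) = 371×(0.218)^0.46 = 184 K; P₂ = P₁(V₁/V₂)^n = 6.84 kPa.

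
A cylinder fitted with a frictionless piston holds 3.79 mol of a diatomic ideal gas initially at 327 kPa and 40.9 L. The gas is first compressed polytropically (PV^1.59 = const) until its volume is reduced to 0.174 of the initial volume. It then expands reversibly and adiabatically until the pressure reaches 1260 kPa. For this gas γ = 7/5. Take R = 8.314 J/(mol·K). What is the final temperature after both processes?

791 K

T₁ = P₁V₁/(nR) = 327×40.9/(3.79×8.314) = 424 K.
Step 1 — Polytropic n=1.59: T₂ = T₁(V₁/V₂)^(n−1) = 424×(5.75)^0.59 = 1190 K; P₂ = P₁(V₁/V₂)^n = 5270 kPa.
W = (P₁V₁−P₂V₂)/(n−1) = (327×40.9−5270×7.12)/0.59 = -40900 J.
ΔU = nCvΔT = 3.79×20.8×(1190−424) = 60400 J.
Q = ΔU + W = 19400 J.
State after step 1: P = 5270 kPa, V = 7.12 L, T = 1190 K.
Step 2 — Adiabatic: T₂/T₁ = (P₂/P₁)^((γ−1)/γ) ⇒ T₂ = 1190×(0.239)^0.286 = 791 K; V₂ = 19.8 L.
ΔU = nCvΔT = 3.79×20.8×(791−1190) = -31500 J.
Q = 0 for an adiabatic process, so W = −ΔU = 31500 J.
Net over both steps: W = -9440 J, Q = 19400 J, ΔU = 28900 J.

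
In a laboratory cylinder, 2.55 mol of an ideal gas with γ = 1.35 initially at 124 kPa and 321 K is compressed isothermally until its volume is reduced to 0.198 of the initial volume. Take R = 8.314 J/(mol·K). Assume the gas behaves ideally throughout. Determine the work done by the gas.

-11000 J

V₁ = nRT₁/P₁ = 2.55×8.314×321/124 = 54.9 L.
Isothermal: T stays 321 K; PV = const ⇒ V₂ = 10.9 L, P₂ = 626 kPa.
W = nRT ln(V₂/V₁) = 2.55×8.314×321×ln(0.198) = -11000 J.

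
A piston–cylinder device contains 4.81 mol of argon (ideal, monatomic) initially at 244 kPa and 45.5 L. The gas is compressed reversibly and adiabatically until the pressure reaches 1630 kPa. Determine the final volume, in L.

14.6 L

T₁ = P₁V₁/(nR) = 244×45.5/(4.81×8.314) = 278 K.
Adiabatic: T₂/T₁ = (P₂/P₁)^((γ−1)/γ) ⇒ T₂ = 278×(6.68)^0.400 = 593 K; V₂ = 14.6 L.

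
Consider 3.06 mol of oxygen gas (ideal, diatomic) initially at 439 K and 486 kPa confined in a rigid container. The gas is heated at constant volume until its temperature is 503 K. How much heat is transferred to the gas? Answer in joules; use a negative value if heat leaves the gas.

4070 J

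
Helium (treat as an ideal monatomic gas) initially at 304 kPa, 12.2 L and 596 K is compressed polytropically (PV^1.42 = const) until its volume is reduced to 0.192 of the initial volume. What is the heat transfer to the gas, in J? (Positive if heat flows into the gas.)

-3270 J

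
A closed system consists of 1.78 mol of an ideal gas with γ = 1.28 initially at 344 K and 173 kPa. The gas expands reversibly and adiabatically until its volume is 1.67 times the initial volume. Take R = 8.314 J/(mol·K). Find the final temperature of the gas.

V₁ = nRT₁/P₁ = 1.78×8.314×344/173 = 29.4 L.
Adiabatic: TV^(γ−1) = const ⇒ T₂ = 344×(0.599)^0.280 = 298 K; PV^γ = const ⇒ P₂ = 89.7 kPa.

298 K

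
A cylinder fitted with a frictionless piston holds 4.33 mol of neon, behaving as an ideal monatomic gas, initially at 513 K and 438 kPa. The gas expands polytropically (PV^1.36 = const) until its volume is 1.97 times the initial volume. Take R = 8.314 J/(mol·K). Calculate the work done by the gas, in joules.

11100 J

V₁ = nRT₁/P₁ = 4.33×8.314×513/438 = 42.2 L.
Polytropic n=1.36: T₂ = T₁(V₁/V₂)^(n−1) = 513×(0.508)^0.36 = 402 K; P₂ = P₁(V₁/V₂)^n = 174 kPa.
W = (P₁V₁−P₂V₂)/(n−1) = (438×42.2−174×83.1)/0.36 = 11100 J.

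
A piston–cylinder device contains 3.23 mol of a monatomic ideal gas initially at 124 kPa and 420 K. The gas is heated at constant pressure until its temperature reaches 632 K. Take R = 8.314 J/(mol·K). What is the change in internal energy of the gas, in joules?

8540 J

V₁ = nRT₁/P₁ = 3.23×8.314×420/124 = 91.0 L.
Isobaric: P stays 124 kPa; V/T = const ⇒ T₂ = 632 K, V₂ = 137 L.
For an ideal gas ΔU = nCvΔT with Cv = (3/2)R = 12.5 J/(mol·K).
ΔU = 3.23×12.5×(632−420) = 8540 J.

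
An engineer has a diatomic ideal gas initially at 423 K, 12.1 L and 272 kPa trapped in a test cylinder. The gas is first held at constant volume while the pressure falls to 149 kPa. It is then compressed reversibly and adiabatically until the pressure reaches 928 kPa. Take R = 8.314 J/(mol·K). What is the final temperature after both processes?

391 K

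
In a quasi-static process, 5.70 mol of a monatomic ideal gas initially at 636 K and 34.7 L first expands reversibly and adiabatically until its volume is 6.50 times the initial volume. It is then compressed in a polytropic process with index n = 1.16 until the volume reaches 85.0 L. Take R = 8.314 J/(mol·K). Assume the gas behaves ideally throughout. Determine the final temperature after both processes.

213 K

P₁ = nRT₁/V₁ = 5.70×8.314×636/34.7 = 869 kPa.
Step 1 — Adiabatic: TV^(γ−1) = const ⇒ T₂ = 636×(0.154)^0.667 = 183 K; PV^γ = const ⇒ P₂ = 38.4 kPa.
ΔU = nCvΔT = 5.70×12.5×(183−636) = -32200 J.
Q = 0 for an adiabatic process, so W = −ΔU = 32200 J.
State after step 1: P = 38.4 kPa, V = 226 L, T = 183 K.
Step 2 — Polytropic n=1.16: T₂ = T₁(V₁/V₂)^(n−1) = 183×(2.65)^0.16 = 213 K; P₂ = P₁(V₁/V₂)^n = 119 kPa.
W = (P₁V₁−P₂V₂)/(n−1) = (38.4×226−119×85.0)/0.16 = -9140 J.
ΔU = nCvΔT = 5.70×12.5×(213−183) = 2190 J.
Q = ΔU + W = -6950 J.
Net over both steps: W = 23100 J, Q = -6950 J, ΔU = -30000 J.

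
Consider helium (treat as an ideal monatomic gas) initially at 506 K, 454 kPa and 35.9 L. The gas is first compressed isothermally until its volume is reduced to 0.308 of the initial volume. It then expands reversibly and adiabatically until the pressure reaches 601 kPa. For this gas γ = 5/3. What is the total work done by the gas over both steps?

n = P₁V₁/(RT₁) = 454×35.9/(8.314×506) = 3.87 mol.
Step 1 — Isothermal: T stays 506 K; PV = const ⇒ V₂ = 11.1 L, P₂ = 1470 kPa.
ΔU = 0 (ideal gas, T constant).
W = nRT ln(V₂/V₁) = 3.87×8.314×506×ln(0.308) = -19200 J.
Q = ΔU + W = -19200 J.
State after step 1: P = 1470 kPa, V = 11.1 L, T = 506 K.
Step 2 — Adiabatic: T₂/T₁ = (P₂/P₁)^((γ−1)/γ) ⇒ T₂ = 506×(0.408)^0.400 = 353 K; V₂ = 18.9 L.
ΔU = nCvΔT = 3.87×12.5×(353−506) = -7370 J.
Q = 0 for an adiabatic process, so W = −ΔU = 7370 J.
Net over both steps: W = -11800 J, Q = -19200 J, ΔU = -7370 J.

-11800 J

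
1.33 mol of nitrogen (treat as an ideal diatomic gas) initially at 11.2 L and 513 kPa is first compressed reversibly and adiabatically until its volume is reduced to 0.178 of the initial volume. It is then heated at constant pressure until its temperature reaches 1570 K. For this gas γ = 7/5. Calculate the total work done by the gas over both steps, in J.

T₁ = P₁V₁/(nR) = 513×11.2/(1.33×8.314) = 520 K.
Step 1 — Adiabatic: TV^(γ−1) = const ⇒ T₂ = 520×(5.62)^0.400 = 1040 K; PV^γ = const ⇒ P₂ = 5750 kPa.
ΔU = nCvΔT = 1.33×20.8×(1040−520) = 14300 J.
Q = 0 for an adiabatic process, so W = −ΔU = -14300 J.
State after step 1: P = 5750 kPa, V = 1.99 L, T = 1040 K.
Step 2 — Isobaric: P stays 5750 kPa; V/T = const ⇒ T₂ = 1570 K, V₂ = 3.02 L.
W = PΔV = 5750×(3.02−1.99) kPa·L = 5900 J.
ΔU = nCvΔT = 1.33×20.8×(1570−1040) = 14800 J.
Q = ΔU + W = nCpΔT = 20700 J.
Net over both steps: W = -8380 J, Q = 20700 J, ΔU = 29000 J.

-8380 J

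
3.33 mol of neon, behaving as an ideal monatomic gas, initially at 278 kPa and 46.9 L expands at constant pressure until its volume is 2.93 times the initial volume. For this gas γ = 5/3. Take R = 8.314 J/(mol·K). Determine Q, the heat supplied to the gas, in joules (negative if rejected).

62900 J

T₁ = P₁V₁/(nR) = 278×46.9/(3.33×8.314) = 471 K.
Isobaric: P stays 278 kPa; V/T = const ⇒ T₂ = 1380 K, V₂ = 137 L.
W = PΔV = 278×(137−46.9) kPa·L = 25200 J.
ΔU = nCvΔT = 3.33×12.5×(1380−471) = 37700 J.
Q = ΔU + W = nCpΔT = 62900 J.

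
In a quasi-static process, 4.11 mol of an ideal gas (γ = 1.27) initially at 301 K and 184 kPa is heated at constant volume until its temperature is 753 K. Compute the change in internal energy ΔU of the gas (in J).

V₁ = nRT₁/P₁ = 4.11×8.314×301/184 = 55.9 L.
Isochoric: V stays 55.9 L; P/T = const ⇒ T₂ = 753 K, P₂ = 460 kPa.
For an ideal gas ΔU = nCvΔT with Cv = R/(γ−1) = 30.8 J/(mol·K).
ΔU = 4.11×30.8×(753−301) = 57200 J.

57200 J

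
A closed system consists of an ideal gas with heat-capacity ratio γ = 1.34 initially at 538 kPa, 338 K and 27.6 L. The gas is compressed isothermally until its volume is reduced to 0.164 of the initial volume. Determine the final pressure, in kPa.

3280 kPa

Isothermal: T stays 338 K; PV = const ⇒ V₂ = 4.53 L, P₂ = 3280 kPa.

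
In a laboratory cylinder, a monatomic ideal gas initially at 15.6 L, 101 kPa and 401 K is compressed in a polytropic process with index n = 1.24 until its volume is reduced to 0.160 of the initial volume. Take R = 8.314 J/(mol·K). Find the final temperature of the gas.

623 K

Polytropic n=1.24: T₂ = T₁(V₁/V₂)^(n−1) = 401×(6.25)^0.24 = 623 K; P₂ = P₁(V₁/V₂)^n = 980 kPa.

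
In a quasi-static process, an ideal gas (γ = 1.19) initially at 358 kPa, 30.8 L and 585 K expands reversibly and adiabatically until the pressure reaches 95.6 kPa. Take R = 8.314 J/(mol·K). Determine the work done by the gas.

11000 J

n = P₁V₁/(RT₁) = 358×30.8/(8.314×585) = 2.27 mol.
Adiabatic: T₂/T₁ = (P₂/P₁)^((γ−1)/γ) ⇒ T₂ = 585×(0.267)^0.160 = 474 K; V₂ = 93.4 L.
ΔU = nCvΔT = 2.27×43.8×(474−585) = -11000 J.
Q = 0 for an adiabatic process, so W = −ΔU = 11000 J.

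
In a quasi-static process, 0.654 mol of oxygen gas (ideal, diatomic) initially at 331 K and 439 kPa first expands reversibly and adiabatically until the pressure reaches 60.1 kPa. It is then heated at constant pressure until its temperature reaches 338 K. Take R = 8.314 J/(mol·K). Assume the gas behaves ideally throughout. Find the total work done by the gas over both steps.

2770 J

V₁ = nRT₁/P₁ = 0.654×8.314×331/439 = 4.10 L.
Step 1 — Adiabatic: T₂/T₁ = (P₂/P₁)^((γ−1)/γ) ⇒ T₂ = 331×(0.137)^0.286 = 188 K; V₂ = 17.0 L.
ΔU = nCvΔT = 0.654×20.8×(188−331) = -1950 J.
Q = 0 for an adiabatic process, so W = −ΔU = 1950 J.
State after step 1: P = 60.1 kPa, V = 17.0 L, T = 188 K.
Step 2 — Isobaric: P stays 60.1 kPa; V/T = const ⇒ T₂ = 338 K, V₂ = 30.6 L.
W = PΔV = 60.1×(30.6−17.0) kPa·L = 818 J.
ΔU = nCvΔT = 0.654×20.8×(338−188) = 2050 J.
Q = ΔU + W = nCpΔT = 2860 J.
Net over both steps: W = 2770 J, Q = 2860 J, ΔU = 95.2 J.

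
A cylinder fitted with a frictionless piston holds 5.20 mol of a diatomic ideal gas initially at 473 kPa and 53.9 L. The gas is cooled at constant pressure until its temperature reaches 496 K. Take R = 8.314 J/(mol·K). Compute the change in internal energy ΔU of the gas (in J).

-10100 J

T₁ = P₁V₁/(nR) = 473×53.9/(5.20×8.314) = 590 K.
Isobaric: P stays 473 kPa; V/T = const ⇒ T₂ = 496 K, V₂ = 45.3 L.
For an ideal gas ΔU = nCvΔT with Cv = (5/2)R = 20.8 J/(mol·K).
ΔU = 5.20×20.8×(496−590) = -10100 J.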